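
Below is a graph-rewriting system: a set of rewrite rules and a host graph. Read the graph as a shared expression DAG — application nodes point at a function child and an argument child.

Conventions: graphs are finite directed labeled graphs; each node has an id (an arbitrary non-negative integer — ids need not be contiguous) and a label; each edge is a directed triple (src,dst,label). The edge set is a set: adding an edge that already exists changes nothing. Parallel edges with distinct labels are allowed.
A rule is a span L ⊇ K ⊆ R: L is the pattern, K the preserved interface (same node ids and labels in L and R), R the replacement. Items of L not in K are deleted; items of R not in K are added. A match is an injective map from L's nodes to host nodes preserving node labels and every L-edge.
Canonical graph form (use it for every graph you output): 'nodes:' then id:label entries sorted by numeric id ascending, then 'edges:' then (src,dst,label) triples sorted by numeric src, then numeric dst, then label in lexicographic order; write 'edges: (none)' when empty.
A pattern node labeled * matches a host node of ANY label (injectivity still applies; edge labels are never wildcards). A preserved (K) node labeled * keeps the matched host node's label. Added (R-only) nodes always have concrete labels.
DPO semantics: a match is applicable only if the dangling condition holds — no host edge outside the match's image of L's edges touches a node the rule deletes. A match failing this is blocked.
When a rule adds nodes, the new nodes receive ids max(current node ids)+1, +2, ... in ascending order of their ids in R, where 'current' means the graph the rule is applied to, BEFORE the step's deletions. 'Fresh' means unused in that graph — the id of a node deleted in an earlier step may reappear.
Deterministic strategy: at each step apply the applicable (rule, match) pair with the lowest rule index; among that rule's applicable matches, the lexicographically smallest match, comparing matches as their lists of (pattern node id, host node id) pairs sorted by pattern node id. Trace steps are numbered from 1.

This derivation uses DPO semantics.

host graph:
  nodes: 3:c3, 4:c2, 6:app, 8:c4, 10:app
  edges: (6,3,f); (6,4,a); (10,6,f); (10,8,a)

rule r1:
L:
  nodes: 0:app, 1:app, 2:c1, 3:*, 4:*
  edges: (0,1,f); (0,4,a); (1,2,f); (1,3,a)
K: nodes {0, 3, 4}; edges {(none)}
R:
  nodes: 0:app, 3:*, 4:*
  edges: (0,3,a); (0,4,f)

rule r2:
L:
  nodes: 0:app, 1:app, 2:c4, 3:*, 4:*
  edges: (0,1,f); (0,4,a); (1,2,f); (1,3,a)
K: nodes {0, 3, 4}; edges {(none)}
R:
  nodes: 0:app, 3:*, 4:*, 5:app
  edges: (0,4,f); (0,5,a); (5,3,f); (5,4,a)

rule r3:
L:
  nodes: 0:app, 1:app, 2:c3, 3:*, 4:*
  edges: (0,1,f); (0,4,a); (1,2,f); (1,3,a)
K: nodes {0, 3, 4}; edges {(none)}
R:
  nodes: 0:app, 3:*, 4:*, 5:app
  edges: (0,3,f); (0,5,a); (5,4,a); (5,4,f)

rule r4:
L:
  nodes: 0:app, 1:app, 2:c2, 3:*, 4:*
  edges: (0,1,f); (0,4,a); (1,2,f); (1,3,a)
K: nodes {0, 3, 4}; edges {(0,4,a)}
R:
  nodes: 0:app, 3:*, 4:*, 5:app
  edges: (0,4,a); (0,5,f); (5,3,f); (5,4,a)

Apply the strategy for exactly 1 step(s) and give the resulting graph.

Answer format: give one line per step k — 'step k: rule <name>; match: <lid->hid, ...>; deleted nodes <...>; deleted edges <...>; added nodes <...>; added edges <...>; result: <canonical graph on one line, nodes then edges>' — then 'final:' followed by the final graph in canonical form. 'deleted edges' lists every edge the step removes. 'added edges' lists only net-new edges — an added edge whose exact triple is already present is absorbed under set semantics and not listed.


step 1: rule r3; match: 0->10, 1->6, 2->3, 3->4, 4->8; deleted nodes 3, 6; deleted edges (6,3,f); (6,4,a); (10,6,f); (10,8,a); added nodes 11; added edges (10,4,f); (10,11,a); (11,8,a); (11,8,f); result: nodes: 4:c2, 8:c4, 10:app, 11:app edges: (10,4,f); (10,11,a); (11,8,a); (11,8,f)
final:
nodes: 4:c2, 8:c4, 10:app, 11:app
edges: (10,4,f); (10,11,a); (11,8,a); (11,8,f)


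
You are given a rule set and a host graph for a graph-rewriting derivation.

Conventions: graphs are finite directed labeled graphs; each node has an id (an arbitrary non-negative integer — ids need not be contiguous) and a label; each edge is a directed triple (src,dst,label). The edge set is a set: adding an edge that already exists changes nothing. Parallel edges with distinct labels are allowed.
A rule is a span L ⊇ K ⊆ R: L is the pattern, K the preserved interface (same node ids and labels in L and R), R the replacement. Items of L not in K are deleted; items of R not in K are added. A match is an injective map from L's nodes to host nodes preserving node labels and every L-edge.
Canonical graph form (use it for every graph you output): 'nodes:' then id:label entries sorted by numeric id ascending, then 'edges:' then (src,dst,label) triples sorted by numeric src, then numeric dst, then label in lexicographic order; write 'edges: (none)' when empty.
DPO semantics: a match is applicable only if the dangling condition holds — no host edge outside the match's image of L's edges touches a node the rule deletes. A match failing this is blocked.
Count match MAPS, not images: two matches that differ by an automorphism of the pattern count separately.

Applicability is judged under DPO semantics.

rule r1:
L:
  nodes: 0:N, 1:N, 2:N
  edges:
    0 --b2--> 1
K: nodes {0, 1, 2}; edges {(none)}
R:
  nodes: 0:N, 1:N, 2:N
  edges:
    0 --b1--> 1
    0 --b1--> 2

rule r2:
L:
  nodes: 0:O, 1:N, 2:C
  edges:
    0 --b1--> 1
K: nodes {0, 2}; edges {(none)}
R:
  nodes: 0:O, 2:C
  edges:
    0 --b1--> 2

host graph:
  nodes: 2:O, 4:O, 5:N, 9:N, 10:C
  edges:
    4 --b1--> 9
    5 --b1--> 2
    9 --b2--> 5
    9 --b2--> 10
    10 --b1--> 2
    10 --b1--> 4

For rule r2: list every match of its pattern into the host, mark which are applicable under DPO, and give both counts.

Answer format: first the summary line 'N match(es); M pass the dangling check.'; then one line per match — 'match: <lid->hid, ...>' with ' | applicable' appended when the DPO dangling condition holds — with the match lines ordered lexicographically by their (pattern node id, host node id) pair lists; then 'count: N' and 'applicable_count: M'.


1 match(es); 0 pass the dangling check.
match: 0->4, 1->9, 2->10
count: 1
applicable_count: 0


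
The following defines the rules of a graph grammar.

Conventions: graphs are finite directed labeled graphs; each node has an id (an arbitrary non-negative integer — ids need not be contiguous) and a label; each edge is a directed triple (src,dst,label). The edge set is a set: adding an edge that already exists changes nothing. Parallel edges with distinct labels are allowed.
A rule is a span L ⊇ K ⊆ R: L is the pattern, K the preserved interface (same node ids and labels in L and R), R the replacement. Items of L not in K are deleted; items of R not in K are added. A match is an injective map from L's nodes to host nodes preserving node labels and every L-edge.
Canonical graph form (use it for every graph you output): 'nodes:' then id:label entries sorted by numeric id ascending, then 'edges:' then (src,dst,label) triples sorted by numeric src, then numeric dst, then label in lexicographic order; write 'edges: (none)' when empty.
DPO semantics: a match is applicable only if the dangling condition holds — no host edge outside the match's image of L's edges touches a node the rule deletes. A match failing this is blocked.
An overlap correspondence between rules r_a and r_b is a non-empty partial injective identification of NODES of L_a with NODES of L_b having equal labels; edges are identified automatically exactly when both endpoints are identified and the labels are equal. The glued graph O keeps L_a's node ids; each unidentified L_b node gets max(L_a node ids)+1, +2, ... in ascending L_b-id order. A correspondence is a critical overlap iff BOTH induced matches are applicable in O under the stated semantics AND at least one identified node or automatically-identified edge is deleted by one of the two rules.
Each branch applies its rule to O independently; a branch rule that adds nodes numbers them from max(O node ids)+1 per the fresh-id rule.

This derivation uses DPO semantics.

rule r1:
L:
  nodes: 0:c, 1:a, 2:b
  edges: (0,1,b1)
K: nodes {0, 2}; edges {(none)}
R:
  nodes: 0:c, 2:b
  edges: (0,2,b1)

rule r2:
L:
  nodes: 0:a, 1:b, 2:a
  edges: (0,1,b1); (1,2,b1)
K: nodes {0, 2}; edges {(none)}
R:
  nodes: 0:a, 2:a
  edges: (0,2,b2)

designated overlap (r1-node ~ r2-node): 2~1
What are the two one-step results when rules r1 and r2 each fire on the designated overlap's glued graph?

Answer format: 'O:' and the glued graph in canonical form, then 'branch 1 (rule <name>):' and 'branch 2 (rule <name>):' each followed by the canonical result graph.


O:
nodes: 0:c, 1:a, 2:b, 3:a, 4:a
edges: (0,1,b1); (2,4,b1); (3,2,b1)
branch 1 (rule r1):
nodes: 0:c, 2:b, 3:a, 4:a
edges: (0,2,b1); (2,4,b1); (3,2,b1)
branch 2 (rule r2):
nodes: 0:c, 1:a, 3:a, 4:a
edges: (0,1,b1); (3,4,b2)


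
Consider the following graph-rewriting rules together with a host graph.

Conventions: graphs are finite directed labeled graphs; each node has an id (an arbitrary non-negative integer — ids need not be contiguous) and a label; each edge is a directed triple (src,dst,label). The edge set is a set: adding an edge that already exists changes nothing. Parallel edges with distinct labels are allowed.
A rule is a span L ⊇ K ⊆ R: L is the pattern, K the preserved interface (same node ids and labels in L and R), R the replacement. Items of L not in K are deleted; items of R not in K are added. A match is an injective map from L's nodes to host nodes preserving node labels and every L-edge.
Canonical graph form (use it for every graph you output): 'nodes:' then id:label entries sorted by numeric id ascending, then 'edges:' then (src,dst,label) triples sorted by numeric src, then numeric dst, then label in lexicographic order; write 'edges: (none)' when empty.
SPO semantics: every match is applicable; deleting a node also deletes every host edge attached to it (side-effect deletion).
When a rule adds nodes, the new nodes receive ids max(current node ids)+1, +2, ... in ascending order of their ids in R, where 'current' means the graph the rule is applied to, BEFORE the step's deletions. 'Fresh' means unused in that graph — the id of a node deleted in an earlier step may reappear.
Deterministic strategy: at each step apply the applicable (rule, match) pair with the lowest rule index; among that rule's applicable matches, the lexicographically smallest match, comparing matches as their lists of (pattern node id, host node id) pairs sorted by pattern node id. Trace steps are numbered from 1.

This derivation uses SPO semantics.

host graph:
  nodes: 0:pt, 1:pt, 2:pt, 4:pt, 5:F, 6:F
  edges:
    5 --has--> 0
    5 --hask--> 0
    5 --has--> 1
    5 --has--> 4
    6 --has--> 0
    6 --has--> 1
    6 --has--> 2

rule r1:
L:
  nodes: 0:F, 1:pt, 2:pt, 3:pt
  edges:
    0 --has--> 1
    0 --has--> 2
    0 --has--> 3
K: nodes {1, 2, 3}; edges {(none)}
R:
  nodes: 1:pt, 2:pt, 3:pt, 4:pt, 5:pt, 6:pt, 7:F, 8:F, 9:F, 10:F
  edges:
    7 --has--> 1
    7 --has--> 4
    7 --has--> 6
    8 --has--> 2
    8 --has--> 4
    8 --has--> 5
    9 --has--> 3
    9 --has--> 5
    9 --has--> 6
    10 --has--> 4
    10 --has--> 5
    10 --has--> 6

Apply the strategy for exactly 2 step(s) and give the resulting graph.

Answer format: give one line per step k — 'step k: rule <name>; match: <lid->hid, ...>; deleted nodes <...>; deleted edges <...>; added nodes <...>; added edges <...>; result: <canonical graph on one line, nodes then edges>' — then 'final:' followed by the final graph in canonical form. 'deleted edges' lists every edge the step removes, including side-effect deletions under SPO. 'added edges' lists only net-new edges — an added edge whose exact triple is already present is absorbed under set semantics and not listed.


step 1: rule r1; match: 0->5, 1->0, 2->1, 3->4; deleted nodes 5; deleted edges (5,0,has); (5,0,hask); (5,1,has); (5,4,has); added nodes 7, 8, 9, 10, 11, 12, 13; added edges (10,0,has); (10,7,has); (10,9,has); (11,1,has); (11,7,has); (11,8,has); (12,4,has); (12,8,has); (12,9,has); (13,7,has); (13,8,has); (13,9,has); result: nodes: 0:pt, 1:pt, 2:pt, 4:pt, 6:F, 7:pt, 8:pt, 9:pt, 10:F, 11:F, 12:F, 13:F edges: (6,0,has); (6,1,has); (6,2,has); (10,0,has); (10,7,has); (10,9,has); (11,1,has); (11,7,has); (11,8,has); (12,4,has); (12,8,has); (12,9,has); (13,7,has); (13,8,has); (13,9,has)
step 2: rule r1; match: 0->6, 1->0, 2->1, 3->2; deleted nodes 6; deleted edges (6,0,has); (6,1,has); (6,2,has); added nodes 14, 15, 16, 17, 18, 19, 20; added edges (17,0,has); (17,14,has); (17,16,has); (18,1,has); (18,14,has); (18,15,has); (19,2,has); (19,15,has); (19,16,has); (20,14,has); (20,15,has); (20,16,has); result: nodes: 0:pt, 1:pt, 2:pt, 4:pt, 7:pt, 8:pt, 9:pt, 10:F, 11:F, 12:F, 13:F, 14:pt, 15:pt, 16:pt, 17:F, 18:F, 19:F, 20:F edges: (10,0,has); (10,7,has); (10,9,has); (11,1,has); (11,7,has); (11,8,has); (12,4,has); (12,8,has); (12,9,has); (13,7,has); (13,8,has); (13,9,has); (17,0,has); (17,14,has); (17,16,has); (18,1,has); (18,14,has); (18,15,has); (19,2,has); (19,15,has); (19,16,has); (20,14,has); (20,15,has); (20,16,has)
final:
nodes: 0:pt, 1:pt, 2:pt, 4:pt, 7:pt, 8:pt, 9:pt, 10:F, 11:F, 12:F, 13:F, 14:pt, 15:pt, 16:pt, 17:F, 18:F, 19:F, 20:F
edges: (10,0,has); (10,7,has); (10,9,has); (11,1,has); (11,7,has); (11,8,has); (12,4,has); (12,8,has); (12,9,has); (13,7,has); (13,8,has); (13,9,has); (17,0,has); (17,14,has); (17,16,has); (18,1,has); (18,14,has); (18,15,has); (19,2,has); (19,15,has); (19,16,has); (20,14,has); (20,15,has); (20,16,has)


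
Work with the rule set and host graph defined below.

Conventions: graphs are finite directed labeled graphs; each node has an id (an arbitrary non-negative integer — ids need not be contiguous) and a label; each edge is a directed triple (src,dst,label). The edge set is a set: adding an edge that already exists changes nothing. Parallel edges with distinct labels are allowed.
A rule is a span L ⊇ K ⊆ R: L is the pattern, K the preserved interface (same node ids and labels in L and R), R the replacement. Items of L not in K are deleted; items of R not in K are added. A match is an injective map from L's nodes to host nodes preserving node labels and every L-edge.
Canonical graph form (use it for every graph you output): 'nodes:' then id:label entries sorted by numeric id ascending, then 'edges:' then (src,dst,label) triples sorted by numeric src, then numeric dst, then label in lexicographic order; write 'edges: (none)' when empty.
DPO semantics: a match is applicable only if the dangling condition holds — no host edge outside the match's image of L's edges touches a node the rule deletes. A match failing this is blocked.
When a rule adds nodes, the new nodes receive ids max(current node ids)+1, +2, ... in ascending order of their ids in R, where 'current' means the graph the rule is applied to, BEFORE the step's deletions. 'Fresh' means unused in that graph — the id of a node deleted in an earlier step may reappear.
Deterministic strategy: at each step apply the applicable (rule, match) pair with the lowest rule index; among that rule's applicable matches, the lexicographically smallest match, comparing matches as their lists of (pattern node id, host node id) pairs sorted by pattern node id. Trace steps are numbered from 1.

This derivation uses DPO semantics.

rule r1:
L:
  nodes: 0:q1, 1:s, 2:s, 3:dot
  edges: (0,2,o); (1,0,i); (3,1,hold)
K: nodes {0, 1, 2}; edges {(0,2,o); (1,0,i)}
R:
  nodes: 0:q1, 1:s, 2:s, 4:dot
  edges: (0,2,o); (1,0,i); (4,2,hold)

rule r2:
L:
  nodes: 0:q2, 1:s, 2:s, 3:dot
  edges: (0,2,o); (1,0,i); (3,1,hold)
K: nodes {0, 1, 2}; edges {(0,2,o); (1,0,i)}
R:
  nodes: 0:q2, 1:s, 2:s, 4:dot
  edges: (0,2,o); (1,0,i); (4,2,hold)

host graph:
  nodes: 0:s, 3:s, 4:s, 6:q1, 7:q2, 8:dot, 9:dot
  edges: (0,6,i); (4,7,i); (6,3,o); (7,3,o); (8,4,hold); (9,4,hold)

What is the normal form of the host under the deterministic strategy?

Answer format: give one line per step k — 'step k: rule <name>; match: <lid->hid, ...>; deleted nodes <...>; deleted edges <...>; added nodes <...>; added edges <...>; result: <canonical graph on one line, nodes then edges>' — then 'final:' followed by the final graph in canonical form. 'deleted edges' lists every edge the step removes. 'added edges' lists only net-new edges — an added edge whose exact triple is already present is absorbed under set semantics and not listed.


step 1: rule r2; match: 0->7, 1->4, 2->3, 3->8; deleted nodes 8; deleted edges (8,4,hold); added nodes 10; added edges (10,3,hold); result: nodes: 0:s, 3:s, 4:s, 6:q1, 7:q2, 9:dot, 10:dot edges: (0,6,i); (4,7,i); (6,3,o); (7,3,o); (9,4,hold); (10,3,hold)
step 2: rule r2; match: 0->7, 1->4, 2->3, 3->9; deleted nodes 9; deleted edges (9,4,hold); added nodes 11; added edges (11,3,hold); result: nodes: 0:s, 3:s, 4:s, 6:q1, 7:q2, 10:dot, 11:dot edges: (0,6,i); (4,7,i); (6,3,o); (7,3,o); (10,3,hold); (11,3,hold)
final:
nodes: 0:s, 3:s, 4:s, 6:q1, 7:q2, 10:dot, 11:dot
edges: (0,6,i); (4,7,i); (6,3,o); (7,3,o); (10,3,hold); (11,3,hold)


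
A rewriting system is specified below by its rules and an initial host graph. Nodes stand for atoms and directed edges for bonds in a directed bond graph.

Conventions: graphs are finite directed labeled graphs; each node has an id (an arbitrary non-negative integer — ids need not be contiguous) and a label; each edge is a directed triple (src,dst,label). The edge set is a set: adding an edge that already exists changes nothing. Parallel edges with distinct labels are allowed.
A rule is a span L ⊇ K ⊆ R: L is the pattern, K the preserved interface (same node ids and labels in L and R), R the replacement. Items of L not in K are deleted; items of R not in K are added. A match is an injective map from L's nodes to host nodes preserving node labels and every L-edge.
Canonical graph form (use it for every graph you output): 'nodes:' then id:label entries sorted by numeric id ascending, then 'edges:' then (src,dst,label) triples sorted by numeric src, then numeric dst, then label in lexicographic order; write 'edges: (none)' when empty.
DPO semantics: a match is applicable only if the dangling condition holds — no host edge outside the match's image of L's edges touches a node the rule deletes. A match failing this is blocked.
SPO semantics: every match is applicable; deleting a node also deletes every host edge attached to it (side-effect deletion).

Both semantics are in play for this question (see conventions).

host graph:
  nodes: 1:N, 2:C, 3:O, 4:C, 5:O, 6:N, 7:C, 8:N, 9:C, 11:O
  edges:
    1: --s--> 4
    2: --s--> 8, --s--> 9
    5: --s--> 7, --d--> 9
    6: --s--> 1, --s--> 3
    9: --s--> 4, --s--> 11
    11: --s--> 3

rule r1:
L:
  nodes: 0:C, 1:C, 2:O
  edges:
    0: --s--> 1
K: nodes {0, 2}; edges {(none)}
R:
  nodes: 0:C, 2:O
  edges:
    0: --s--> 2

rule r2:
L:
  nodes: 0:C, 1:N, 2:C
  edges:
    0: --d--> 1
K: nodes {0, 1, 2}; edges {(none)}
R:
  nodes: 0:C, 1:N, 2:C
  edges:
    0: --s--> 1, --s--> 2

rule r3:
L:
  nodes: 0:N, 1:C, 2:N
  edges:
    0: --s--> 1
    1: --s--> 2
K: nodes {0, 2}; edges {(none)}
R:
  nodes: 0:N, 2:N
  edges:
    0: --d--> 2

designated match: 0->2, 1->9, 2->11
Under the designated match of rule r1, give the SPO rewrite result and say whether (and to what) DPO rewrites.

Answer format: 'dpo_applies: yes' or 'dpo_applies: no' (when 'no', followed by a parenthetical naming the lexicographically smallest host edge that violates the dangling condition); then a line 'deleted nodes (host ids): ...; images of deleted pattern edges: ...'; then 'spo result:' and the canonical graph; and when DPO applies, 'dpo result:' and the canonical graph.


dpo_applies: no
(the rule deletes node 9, which keeps host edge (5,9,d) outside the match image — the dangling condition fails, DPO blocks; SPO proceeds and side-deletes such edges)
deleted nodes (host ids): 9; images of deleted pattern edges: (2,9,s)
spo result:
nodes: 1:N, 2:C, 3:O, 4:C, 5:O, 6:N, 7:C, 8:N, 11:O
edges: (1,4,s); (2,8,s); (2,11,s); (5,7,s); (6,1,s); (6,3,s); (11,3,s)


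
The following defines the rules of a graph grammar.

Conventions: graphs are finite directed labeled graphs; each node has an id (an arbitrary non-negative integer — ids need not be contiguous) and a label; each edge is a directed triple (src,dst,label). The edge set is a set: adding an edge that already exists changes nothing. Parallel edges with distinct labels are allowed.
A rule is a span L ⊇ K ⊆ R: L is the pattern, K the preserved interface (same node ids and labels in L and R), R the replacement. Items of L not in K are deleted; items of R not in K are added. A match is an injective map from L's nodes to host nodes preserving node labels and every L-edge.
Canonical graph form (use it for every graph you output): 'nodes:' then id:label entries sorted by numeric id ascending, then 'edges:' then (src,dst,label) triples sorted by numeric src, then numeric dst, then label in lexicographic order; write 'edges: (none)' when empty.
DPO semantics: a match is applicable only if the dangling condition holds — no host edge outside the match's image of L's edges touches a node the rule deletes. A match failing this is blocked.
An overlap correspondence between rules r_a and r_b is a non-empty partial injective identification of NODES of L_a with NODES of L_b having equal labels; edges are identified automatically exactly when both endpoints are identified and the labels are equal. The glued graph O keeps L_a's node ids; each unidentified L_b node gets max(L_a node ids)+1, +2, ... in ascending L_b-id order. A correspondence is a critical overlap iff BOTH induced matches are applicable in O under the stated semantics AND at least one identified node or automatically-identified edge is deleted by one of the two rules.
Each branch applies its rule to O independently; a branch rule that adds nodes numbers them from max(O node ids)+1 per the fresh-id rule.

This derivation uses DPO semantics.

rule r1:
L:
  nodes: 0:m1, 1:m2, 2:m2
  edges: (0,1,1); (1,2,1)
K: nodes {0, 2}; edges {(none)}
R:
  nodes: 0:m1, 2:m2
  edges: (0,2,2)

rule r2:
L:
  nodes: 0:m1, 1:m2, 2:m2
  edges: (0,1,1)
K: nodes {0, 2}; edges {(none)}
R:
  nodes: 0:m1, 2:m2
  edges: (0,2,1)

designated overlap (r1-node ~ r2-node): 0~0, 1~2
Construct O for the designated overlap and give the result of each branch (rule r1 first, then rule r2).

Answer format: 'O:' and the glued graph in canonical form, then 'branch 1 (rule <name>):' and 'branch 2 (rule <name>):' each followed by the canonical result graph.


O:
nodes: 0:m1, 1:m2, 2:m2, 3:m2
edges: (0,1,1); (0,3,1); (1,2,1)
branch 1 (rule r1):
nodes: 0:m1, 2:m2, 3:m2
edges: (0,2,2); (0,3,1)
branch 2 (rule r2):
nodes: 0:m1, 1:m2, 2:m2
edges: (0,1,1); (1,2,1)


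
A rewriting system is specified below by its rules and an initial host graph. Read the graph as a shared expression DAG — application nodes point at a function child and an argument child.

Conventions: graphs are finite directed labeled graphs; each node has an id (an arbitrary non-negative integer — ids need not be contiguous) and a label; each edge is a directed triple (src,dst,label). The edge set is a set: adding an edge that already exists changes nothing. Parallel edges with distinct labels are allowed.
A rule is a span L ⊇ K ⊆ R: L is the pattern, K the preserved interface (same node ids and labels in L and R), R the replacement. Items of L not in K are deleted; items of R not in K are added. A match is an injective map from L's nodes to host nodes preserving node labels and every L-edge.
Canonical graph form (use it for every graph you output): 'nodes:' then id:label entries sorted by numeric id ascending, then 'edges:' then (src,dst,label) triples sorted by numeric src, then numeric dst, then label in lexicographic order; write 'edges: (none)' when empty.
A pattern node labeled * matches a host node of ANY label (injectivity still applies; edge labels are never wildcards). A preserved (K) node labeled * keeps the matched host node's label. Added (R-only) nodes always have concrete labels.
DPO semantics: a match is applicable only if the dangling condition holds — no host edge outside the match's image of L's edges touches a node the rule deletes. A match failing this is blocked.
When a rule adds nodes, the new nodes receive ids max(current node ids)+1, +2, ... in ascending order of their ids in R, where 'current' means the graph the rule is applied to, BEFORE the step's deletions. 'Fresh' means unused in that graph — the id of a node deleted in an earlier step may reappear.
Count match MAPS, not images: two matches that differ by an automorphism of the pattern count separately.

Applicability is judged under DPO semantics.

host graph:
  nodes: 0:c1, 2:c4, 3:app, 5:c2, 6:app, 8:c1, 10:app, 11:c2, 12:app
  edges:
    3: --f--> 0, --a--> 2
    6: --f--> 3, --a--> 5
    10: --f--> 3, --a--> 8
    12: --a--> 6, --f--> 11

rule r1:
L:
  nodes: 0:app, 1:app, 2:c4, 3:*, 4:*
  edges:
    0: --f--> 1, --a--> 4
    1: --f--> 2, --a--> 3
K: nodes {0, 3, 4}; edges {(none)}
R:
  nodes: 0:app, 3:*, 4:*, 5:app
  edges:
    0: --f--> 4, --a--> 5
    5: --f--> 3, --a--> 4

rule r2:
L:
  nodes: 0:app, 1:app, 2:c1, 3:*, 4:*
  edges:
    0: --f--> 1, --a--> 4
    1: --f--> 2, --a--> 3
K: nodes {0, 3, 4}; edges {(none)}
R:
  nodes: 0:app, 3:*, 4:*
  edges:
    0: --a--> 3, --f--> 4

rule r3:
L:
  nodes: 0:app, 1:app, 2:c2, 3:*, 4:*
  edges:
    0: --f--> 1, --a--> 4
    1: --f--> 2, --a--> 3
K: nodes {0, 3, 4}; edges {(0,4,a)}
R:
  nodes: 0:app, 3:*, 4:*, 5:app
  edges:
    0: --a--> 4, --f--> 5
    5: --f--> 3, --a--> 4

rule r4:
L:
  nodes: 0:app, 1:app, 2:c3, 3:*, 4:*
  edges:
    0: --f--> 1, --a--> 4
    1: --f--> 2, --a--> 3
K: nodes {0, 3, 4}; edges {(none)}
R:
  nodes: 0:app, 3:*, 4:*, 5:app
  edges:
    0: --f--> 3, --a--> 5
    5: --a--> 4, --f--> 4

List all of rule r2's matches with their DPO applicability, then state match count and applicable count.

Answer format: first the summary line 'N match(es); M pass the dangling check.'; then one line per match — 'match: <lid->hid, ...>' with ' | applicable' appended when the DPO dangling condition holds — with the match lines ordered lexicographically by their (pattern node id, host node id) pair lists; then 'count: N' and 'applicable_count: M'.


2 match(es); 0 pass the dangling check.
match: 0->6, 1->3, 2->0, 3->2, 4->5
match: 0->10, 1->3, 2->0, 3->2, 4->8
count: 2
applicable_count: 0


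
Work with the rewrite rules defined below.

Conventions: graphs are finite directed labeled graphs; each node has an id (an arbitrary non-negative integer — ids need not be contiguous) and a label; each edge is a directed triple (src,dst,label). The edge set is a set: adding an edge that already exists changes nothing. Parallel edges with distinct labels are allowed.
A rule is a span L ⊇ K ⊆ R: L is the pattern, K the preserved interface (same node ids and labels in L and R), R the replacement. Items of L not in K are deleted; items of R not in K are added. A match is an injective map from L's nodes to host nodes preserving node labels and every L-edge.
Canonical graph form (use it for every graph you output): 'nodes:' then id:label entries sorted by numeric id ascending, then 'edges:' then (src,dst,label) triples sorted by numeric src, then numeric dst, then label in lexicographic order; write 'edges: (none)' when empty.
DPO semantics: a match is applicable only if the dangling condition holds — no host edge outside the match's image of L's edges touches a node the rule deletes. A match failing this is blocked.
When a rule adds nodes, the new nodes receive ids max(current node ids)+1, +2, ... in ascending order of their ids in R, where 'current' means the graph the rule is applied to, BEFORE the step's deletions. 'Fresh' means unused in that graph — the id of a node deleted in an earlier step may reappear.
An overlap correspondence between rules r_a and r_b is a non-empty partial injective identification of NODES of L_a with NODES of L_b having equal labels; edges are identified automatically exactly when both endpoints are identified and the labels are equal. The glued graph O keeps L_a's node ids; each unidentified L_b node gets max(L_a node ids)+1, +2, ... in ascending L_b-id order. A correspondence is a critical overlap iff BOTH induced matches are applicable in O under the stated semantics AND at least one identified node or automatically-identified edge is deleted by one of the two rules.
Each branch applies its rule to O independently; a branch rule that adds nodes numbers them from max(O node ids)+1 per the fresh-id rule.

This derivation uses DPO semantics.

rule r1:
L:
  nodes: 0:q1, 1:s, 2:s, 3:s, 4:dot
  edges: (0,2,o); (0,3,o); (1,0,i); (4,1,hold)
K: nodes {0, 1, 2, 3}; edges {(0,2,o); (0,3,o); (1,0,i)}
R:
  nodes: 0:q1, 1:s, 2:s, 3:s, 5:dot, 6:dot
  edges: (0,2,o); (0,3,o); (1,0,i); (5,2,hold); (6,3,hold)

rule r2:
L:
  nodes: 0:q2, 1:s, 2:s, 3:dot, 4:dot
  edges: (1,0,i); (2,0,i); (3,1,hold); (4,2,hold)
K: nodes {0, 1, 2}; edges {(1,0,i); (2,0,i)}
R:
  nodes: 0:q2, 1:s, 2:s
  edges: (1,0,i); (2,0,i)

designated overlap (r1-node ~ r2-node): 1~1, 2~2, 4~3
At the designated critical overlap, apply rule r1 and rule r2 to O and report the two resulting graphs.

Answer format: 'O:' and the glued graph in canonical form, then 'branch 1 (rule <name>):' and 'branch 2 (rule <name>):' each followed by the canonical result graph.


O:
nodes: 0:q1, 1:s, 2:s, 3:s, 4:dot, 5:q2, 6:dot
edges: (0,2,o); (0,3,o); (1,0,i); (1,5,i); (2,5,i); (4,1,hold); (6,2,hold)
branch 1 (rule r1):
nodes: 0:q1, 1:s, 2:s, 3:s, 5:q2, 6:dot, 7:dot, 8:dot
edges: (0,2,o); (0,3,o); (1,0,i); (1,5,i); (2,5,i); (6,2,hold); (7,2,hold); (8,3,hold)
branch 2 (rule r2):
nodes: 0:q1, 1:s, 2:s, 3:s, 5:q2
edges: (0,2,o); (0,3,o); (1,0,i); (1,5,i); (2,5,i)


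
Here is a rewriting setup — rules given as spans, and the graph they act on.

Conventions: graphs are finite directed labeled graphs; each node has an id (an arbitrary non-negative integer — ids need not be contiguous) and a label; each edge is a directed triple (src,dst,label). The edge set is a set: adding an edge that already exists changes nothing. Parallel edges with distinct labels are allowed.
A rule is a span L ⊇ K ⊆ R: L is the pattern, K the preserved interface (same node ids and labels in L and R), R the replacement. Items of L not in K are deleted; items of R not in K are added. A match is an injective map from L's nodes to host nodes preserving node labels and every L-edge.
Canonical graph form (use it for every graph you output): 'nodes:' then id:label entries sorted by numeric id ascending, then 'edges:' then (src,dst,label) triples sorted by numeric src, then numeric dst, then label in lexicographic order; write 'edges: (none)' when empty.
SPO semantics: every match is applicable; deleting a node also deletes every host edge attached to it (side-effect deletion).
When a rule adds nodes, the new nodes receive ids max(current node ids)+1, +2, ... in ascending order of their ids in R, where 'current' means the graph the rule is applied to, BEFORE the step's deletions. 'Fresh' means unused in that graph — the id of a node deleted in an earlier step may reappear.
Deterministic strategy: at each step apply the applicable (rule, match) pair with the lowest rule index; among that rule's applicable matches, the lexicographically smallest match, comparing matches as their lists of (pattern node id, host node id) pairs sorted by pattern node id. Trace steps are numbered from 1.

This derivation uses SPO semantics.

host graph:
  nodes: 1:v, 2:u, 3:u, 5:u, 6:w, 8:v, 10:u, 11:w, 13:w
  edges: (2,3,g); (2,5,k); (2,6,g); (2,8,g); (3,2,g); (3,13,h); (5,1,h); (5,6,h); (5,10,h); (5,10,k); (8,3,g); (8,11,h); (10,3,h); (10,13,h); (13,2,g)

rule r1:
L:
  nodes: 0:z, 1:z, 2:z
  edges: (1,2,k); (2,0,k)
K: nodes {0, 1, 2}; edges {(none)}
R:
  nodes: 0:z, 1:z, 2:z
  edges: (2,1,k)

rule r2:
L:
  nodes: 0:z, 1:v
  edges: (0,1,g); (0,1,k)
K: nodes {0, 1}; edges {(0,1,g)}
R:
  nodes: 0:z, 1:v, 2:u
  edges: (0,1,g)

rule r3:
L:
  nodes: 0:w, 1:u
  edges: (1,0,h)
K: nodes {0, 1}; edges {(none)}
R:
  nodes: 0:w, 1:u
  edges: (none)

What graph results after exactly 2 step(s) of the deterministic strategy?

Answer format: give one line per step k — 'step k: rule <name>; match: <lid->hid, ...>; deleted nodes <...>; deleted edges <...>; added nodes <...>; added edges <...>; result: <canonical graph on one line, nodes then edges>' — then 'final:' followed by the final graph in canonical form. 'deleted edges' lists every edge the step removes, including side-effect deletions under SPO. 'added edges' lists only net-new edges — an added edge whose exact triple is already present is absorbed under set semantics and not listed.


step 1: rule r3; match: 0->6, 1->5; deleted nodes (none); deleted edges (5,6,h); added nodes (none); added edges (none); result: nodes: 1:v, 2:u, 3:u, 5:u, 6:w, 8:v, 10:u, 11:w, 13:w edges: (2,3,g); (2,5,k); (2,6,g); (2,8,g); (3,2,g); (3,13,h); (5,1,h); (5,10,h); (5,10,k); (8,3,g); (8,11,h); (10,3,h); (10,13,h); (13,2,g)
step 2: rule r3; match: 0->13, 1->3; deleted nodes (none); deleted edges (3,13,h); added nodes (none); added edges (none); result: nodes: 1:v, 2:u, 3:u, 5:u, 6:w, 8:v, 10:u, 11:w, 13:w edges: (2,3,g); (2,5,k); (2,6,g); (2,8,g); (3,2,g); (5,1,h); (5,10,h); (5,10,k); (8,3,g); (8,11,h); (10,3,h); (10,13,h); (13,2,g)
final:
nodes: 1:v, 2:u, 3:u, 5:u, 6:w, 8:v, 10:u, 11:w, 13:w
edges: (2,3,g); (2,5,k); (2,6,g); (2,8,g); (3,2,g); (5,1,h); (5,10,h); (5,10,k); (8,3,g); (8,11,h); (10,3,h); (10,13,h); (13,2,g)


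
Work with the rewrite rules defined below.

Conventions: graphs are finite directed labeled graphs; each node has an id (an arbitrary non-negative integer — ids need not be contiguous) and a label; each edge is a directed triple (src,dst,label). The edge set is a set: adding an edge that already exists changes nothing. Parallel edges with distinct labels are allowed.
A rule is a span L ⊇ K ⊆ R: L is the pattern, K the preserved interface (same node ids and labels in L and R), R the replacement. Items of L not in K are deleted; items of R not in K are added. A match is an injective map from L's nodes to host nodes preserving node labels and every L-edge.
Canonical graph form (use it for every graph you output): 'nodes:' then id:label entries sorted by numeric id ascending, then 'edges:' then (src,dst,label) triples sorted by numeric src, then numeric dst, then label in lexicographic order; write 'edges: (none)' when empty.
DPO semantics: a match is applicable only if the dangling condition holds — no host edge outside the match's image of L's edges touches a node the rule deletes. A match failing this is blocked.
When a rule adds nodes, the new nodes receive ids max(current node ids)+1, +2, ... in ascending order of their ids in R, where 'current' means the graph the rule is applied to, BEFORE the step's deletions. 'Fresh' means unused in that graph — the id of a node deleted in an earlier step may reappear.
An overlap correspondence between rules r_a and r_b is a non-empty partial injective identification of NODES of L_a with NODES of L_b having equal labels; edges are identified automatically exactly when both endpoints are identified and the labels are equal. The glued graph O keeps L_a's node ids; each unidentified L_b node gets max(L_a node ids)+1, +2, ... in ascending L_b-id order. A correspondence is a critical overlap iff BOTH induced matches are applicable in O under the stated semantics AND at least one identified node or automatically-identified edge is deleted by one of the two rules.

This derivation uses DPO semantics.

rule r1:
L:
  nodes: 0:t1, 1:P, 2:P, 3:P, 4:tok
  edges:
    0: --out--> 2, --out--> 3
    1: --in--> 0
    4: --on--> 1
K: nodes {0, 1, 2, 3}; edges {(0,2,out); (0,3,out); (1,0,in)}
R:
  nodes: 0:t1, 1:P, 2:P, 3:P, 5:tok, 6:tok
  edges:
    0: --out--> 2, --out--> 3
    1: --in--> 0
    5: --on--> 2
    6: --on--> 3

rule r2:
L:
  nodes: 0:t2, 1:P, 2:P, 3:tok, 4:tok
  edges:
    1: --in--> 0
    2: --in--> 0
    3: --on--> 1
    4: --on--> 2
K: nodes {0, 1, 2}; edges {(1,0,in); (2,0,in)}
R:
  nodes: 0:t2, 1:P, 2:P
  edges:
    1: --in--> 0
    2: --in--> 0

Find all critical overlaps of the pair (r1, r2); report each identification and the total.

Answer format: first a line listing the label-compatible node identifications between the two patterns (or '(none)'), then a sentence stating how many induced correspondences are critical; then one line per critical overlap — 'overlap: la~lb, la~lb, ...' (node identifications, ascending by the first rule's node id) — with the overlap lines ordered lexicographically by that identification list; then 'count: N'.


label-compatible node identifications between L(r1) and L(r2): 1~1, 1~2, 2~1, 2~2, 3~1, 3~2, 4~3, 4~4
6 of the induced correspondences are critical overlaps of r1 and r2.
overlap: 1~1, 2~2, 4~3
overlap: 1~1, 3~2, 4~3
overlap: 1~1, 4~3
overlap: 1~2, 2~1, 4~4
overlap: 1~2, 3~1, 4~4
overlap: 1~2, 4~4
count: 6


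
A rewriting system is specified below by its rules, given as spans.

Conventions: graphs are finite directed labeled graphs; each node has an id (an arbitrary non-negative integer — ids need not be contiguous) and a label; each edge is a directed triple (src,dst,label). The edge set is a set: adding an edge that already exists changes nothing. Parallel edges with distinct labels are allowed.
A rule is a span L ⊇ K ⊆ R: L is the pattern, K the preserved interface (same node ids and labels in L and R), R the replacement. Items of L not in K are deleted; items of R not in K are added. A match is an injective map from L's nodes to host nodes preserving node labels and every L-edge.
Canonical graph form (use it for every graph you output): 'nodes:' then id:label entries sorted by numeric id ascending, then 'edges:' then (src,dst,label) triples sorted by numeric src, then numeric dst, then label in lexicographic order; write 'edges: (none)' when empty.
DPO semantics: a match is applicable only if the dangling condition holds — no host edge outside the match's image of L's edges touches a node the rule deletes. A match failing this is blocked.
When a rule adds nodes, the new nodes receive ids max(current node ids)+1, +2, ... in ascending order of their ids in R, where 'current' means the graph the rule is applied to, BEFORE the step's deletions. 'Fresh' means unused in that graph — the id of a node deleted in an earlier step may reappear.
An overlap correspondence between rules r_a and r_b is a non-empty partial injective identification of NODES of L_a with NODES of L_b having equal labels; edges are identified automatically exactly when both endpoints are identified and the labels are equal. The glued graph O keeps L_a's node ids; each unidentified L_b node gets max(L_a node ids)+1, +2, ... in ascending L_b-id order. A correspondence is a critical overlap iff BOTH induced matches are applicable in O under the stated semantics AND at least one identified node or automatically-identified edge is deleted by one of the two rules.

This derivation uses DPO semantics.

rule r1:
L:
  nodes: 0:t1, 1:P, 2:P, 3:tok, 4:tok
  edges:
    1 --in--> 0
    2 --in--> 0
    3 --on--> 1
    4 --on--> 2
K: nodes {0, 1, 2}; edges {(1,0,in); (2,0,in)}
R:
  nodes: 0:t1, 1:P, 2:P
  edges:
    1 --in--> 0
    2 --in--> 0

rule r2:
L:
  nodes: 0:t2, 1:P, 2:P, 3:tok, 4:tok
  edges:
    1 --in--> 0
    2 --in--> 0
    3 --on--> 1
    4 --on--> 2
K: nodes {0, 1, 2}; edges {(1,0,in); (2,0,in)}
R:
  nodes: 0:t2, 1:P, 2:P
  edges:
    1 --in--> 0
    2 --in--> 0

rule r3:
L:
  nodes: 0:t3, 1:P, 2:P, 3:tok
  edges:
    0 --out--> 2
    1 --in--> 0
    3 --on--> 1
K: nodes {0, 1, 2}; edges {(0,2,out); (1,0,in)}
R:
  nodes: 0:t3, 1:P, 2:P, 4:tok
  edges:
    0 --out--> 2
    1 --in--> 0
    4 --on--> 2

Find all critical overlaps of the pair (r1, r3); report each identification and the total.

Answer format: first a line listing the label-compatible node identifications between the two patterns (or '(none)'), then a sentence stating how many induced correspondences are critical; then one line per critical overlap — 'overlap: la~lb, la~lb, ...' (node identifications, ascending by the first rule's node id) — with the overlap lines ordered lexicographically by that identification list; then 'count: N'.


label-compatible node identifications between L(r1) and L(r3): 1~1, 1~2, 2~1, 2~2, 3~3, 4~3
4 of the induced correspondences are critical overlaps of r1 and r3.
overlap: 1~1, 2~2, 3~3
overlap: 1~1, 3~3
overlap: 1~2, 2~1, 4~3
overlap: 2~1, 4~3
count: 4
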